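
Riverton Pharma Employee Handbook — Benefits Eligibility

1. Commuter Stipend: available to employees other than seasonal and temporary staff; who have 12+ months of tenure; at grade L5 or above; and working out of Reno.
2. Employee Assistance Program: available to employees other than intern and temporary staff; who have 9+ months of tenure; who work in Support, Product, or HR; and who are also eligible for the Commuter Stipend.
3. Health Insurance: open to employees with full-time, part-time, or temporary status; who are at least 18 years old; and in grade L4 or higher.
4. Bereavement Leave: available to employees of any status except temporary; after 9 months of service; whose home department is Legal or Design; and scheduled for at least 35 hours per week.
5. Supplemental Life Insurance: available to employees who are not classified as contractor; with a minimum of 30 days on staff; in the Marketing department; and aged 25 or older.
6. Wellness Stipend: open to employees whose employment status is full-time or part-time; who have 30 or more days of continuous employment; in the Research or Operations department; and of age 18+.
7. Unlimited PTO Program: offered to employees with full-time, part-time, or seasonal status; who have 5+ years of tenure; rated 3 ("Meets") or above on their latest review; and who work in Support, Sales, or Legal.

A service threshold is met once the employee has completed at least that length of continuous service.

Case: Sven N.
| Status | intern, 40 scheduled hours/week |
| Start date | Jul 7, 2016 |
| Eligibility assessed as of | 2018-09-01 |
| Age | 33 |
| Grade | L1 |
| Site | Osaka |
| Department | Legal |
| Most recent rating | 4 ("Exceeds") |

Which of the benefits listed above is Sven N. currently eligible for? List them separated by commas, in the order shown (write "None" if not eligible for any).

Service from Jul 7, 2016 to 2018-09-01: 786 days.
Commuter Stipend — status intern ✓ (not excluded); service 786 days ≥ 12 months (≈360 days) ✓; grade L1 < L5 ✗ → not eligible.
Employee Assistance Program — status intern ✗ (excluded) → not eligible.
Health Insurance — status intern ✗ (requires full-time, part-time, or temporary) → not eligible.
Bereavement Leave — status intern ✓ (not excluded); service 786 days ≥ 9 months (≈270 days) ✓; dept Legal ✓; 40 hrs/wk ≥ 35 ✓ → eligible.
Supplemental Life Insurance — status intern ✓ (not excluded); service 786 days ≥ 30 days ✓; dept Legal ✗ → not eligible.
Wellness Stipend — status intern ✗ (requires full-time or part-time) → not eligible.
Unlimited PTO Program — status intern ✗ (requires full-time, part-time, or seasonal) → not eligible.

Bereavement Leave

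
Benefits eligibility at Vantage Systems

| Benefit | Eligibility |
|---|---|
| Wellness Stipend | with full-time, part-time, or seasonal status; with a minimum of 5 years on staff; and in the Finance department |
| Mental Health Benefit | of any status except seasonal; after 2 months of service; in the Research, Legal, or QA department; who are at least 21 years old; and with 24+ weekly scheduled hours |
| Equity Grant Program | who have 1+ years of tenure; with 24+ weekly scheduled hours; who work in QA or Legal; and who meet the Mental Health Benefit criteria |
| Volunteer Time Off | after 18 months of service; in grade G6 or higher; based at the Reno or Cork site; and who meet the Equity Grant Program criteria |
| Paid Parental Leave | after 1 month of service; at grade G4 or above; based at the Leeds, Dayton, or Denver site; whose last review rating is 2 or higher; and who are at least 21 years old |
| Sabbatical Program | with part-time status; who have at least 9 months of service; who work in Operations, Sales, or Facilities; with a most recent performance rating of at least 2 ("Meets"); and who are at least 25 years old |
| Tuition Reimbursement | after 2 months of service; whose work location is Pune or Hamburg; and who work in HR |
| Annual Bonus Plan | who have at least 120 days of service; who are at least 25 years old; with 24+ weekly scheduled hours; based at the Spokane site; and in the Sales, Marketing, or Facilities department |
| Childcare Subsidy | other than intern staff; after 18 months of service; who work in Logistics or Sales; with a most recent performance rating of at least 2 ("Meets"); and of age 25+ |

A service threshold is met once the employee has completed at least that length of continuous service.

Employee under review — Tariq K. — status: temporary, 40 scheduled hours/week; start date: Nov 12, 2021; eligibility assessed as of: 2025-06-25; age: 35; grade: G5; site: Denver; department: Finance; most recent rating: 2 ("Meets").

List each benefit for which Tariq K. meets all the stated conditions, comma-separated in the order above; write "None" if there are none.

Paid Parental Leave

Service from Nov 12, 2021 to 2025-06-25: 1321 days.
Wellness Stipend — status temporary ✗ (requires full-time, part-time, or seasonal) → not eligible.
Mental Health Benefit — status temporary ✓ (not excluded); service 1321 days ≥ 2 months (≈60 days) ✓; dept Finance ✗ → not eligible.
Equity Grant Program — service 1321 days ≥ 1 year (≈365 days) ✓; 40 hrs/wk ≥ 24 ✓; dept Finance ✗ → not eligible.
Volunteer Time Off — service 1321 days ≥ 18 months (≈540 days) ✓; grade G5 < G6 ✗ → not eligible.
Paid Parental Leave — service 1321 days ≥ 1 month (≈30 days) ✓; grade G5 ≥ G4 ✓; site Denver ✓; rating 2 ≥ 2 ✓; age 35 ≥ 21 ✓ → eligible.
Sabbatical Program — status temporary ✗ (requires part-time) → not eligible.
Tuition Reimbursement — service 1321 days ≥ 2 months (≈60 days) ✓; site Denver ✗ (not Pune or Hamburg) → not eligible.
Annual Bonus Plan — service 1321 days ≥ 120 days ✓; age 35 ≥ 25 ✓; 40 hrs/wk ≥ 24 ✓; site Denver ✗ (not Spokane) → not eligible.
Childcare Subsidy — status temporary ✓ (not excluded); service 1321 days ≥ 18 months (≈540 days) ✓; dept Finance ✗ → not eligible.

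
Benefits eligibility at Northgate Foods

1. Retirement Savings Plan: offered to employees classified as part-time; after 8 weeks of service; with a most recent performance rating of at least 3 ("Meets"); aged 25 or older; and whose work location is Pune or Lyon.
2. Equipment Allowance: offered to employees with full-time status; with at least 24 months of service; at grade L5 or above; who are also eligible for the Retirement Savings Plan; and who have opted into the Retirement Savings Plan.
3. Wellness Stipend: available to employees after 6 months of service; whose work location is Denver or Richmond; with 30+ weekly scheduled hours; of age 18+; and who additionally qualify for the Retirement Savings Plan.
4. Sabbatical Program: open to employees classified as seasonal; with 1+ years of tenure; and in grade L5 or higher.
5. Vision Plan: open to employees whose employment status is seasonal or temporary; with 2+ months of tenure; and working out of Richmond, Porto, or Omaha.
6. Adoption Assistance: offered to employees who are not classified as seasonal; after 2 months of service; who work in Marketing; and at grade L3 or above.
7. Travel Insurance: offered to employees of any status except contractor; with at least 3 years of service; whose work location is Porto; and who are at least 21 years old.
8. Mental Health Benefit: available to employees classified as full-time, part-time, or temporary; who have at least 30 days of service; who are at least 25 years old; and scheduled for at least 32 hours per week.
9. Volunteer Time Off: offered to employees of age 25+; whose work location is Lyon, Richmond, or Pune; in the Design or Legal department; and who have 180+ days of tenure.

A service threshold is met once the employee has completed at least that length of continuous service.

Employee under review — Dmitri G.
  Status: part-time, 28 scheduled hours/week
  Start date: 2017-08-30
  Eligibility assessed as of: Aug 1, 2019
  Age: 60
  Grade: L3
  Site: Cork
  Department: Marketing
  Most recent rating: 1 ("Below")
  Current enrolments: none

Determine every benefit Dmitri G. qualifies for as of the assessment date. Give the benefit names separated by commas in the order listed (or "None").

Service from 2017-08-30 to Aug 1, 2019: 701 days.
Retirement Savings Plan — status part-time ✓; service 701 days ≥ 8 weeks (≈56 days) ✓; rating 1 < 3 ✗ → not eligible.
Equipment Allowance — status part-time ✗ (requires full-time) → not eligible.
Wellness Stipend — service 701 days ≥ 6 months (≈180 days) ✓; site Cork ✗ (not Denver or Richmond) → not eligible.
Sabbatical Program — status part-time ✗ (requires seasonal) → not eligible.
Vision Plan — status part-time ✗ (requires seasonal or temporary) → not eligible.
Adoption Assistance — status part-time ✓ (not excluded); service 701 days ≥ 2 months (≈60 days) ✓; dept Marketing ✓; grade L3 ≥ L3 ✓ → eligible.
Travel Insurance — status part-time ✓ (not excluded); service 701 days < 3 years (≈1095 days) ✗ → not eligible.
Mental Health Benefit — status part-time ✓; service 701 days ≥ 30 days ✓; age 60 ≥ 25 ✓; 28 hrs/wk < 32 ✗ → not eligible.
Volunteer Time Off — age 60 ≥ 25 ✓; site Cork ✗ (not Lyon, Richmond, or Pune) → not eligible.

Adoption Assistance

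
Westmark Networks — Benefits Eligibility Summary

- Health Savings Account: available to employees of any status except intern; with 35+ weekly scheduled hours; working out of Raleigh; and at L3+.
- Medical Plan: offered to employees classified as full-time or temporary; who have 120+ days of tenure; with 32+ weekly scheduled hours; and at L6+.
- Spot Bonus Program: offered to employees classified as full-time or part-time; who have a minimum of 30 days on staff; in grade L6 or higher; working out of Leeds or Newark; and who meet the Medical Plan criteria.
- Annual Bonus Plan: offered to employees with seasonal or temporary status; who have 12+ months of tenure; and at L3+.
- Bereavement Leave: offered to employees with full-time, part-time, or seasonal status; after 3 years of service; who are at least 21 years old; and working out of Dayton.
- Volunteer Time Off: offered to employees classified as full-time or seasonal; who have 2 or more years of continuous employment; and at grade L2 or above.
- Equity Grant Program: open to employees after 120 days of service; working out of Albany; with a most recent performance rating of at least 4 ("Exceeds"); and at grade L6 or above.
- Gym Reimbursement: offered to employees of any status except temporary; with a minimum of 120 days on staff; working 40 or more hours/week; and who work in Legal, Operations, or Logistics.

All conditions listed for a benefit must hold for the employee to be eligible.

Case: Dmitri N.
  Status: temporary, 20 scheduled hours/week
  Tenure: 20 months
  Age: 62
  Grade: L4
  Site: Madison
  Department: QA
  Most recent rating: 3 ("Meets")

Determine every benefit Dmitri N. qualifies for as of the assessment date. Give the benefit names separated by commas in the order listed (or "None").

Annual Bonus Plan

Health Savings Account — status temporary ✓ (not excluded); 20 hrs/wk < 35 ✗ → not eligible.
Medical Plan — status temporary ✓; service 20 months ≥ 120 days ✓; 20 hrs/wk < 32 ✗ → not eligible.
Spot Bonus Program — status temporary ✗ (requires full-time or part-time) → not eligible.
Annual Bonus Plan — status temporary ✓; service 20 months ≥ 12 months ✓; grade L4 ≥ L3 ✓ → eligible.
Bereavement Leave — status temporary ✗ (requires full-time, part-time, or seasonal) → not eligible.
Volunteer Time Off — status temporary ✗ (requires full-time or seasonal) → not eligible.
Equity Grant Program — service 20 months ≥ 120 days ✓; site Madison ✗ (not Albany) → not eligible.
Gym Reimbursement — status temporary ✗ (excluded) → not eligible.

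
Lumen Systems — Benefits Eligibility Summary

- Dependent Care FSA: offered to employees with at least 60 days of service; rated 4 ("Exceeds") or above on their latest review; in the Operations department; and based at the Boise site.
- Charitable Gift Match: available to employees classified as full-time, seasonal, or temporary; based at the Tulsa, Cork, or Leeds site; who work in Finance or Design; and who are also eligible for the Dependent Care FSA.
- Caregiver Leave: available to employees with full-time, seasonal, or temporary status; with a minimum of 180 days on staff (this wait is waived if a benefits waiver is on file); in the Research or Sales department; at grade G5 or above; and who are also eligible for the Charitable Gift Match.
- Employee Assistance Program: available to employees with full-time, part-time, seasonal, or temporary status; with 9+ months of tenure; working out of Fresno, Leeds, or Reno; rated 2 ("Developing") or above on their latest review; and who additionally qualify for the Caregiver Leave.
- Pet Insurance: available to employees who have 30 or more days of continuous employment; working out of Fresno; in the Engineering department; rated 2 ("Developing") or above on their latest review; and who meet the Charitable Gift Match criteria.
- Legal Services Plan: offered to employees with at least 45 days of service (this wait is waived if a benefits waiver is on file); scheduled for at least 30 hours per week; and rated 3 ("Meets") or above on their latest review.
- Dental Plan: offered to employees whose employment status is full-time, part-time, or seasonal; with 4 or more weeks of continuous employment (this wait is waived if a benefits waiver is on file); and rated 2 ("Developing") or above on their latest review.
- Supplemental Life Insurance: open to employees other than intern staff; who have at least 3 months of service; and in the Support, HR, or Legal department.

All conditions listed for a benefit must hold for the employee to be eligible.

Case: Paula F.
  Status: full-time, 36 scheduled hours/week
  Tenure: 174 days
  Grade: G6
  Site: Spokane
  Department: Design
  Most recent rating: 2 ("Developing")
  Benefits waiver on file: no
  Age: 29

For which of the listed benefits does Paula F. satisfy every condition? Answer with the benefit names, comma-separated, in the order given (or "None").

Dental Plan

Dependent Care FSA — service 174 days ≥ 60 days ✓; rating 2 < 4 ✗ → not eligible.
Charitable Gift Match — status full-time ✓; site Spokane ✗ (not Tulsa, Cork, or Leeds) → not eligible.
Caregiver Leave — status full-time ✓; no waiver, service 174 days < 180 days ✗ → not eligible.
Employee Assistance Program — status full-time ✓; service 174 days < 9 months (≈270 days) ✗ → not eligible.
Pet Insurance — service 174 days ≥ 30 days ✓; site Spokane ✗ (not Fresno) → not eligible.
Legal Services Plan — no waiver, service 174 days ≥ 45 days ✓; 36 hrs/wk ≥ 30 ✓; rating 2 < 3 ✗ → not eligible.
Dental Plan — status full-time ✓; no waiver, service 174 days ≥ 4 weeks (≈28 days) ✓; rating 2 ≥ 2 ✓ → eligible.
Supplemental Life Insurance — status full-time ✓ (not excluded); service 174 days ≥ 3 months (≈90 days) ✓; dept Design ✗ → not eligible.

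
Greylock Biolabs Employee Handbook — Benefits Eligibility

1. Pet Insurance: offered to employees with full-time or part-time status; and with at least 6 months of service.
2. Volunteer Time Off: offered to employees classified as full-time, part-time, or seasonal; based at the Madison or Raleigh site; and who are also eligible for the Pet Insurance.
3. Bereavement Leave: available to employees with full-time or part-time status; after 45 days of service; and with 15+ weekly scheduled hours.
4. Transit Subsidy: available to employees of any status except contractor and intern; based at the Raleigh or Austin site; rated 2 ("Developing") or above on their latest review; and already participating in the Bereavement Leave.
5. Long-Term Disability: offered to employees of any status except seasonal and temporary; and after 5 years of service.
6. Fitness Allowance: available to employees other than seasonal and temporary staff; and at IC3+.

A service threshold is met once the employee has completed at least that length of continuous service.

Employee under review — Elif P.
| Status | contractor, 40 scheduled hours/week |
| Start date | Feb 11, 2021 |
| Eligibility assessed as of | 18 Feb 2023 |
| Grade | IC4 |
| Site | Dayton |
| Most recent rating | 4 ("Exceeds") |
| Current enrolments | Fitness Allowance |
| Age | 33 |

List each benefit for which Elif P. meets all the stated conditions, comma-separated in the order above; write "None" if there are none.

Service from Feb 11, 2021 to 18 Feb 2023: 737 days.
Pet Insurance — status contractor ✗ (requires full-time or part-time) → not eligible.
Volunteer Time Off — status contractor ✗ (requires full-time, part-time, or seasonal) → not eligible.
Bereavement Leave — status contractor ✗ (requires full-time or part-time) → not eligible.
Transit Subsidy — status contractor ✗ (excluded) → not eligible.
Long-Term Disability — status contractor ✓ (not excluded); service 737 days < 5 years (≈1825 days) ✗ → not eligible.
Fitness Allowance — status contractor ✓ (not excluded); grade IC4 ≥ IC3 ✓ → eligible.

Fitness Allowance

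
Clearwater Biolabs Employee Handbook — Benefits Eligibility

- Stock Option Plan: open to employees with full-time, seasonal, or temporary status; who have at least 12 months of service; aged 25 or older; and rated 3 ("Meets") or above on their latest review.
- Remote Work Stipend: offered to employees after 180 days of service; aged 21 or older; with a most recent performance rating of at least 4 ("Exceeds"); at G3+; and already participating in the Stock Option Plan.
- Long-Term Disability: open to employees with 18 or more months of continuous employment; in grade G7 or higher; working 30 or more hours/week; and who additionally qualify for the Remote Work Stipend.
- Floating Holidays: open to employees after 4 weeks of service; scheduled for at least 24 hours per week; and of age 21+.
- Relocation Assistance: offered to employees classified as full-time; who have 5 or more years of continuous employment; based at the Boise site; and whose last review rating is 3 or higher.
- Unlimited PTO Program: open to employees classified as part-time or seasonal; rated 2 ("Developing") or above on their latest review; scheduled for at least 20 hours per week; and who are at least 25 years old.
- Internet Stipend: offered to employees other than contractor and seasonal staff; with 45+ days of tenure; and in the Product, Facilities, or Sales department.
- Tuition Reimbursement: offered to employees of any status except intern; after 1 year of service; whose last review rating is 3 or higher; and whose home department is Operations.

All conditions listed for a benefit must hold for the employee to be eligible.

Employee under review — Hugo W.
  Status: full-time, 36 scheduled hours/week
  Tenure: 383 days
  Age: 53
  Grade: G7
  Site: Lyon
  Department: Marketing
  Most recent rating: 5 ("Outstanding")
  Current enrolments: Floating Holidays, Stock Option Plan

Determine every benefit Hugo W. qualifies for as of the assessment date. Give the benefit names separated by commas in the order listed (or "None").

Stock Option Plan — status full-time ✓; service 383 days ≥ 12 months (≈360 days) ✓; age 53 ≥ 25 ✓; rating 5 ≥ 3 ✓ → eligible.
Remote Work Stipend — service 383 days ≥ 180 days ✓; age 53 ≥ 21 ✓; rating 5 ≥ 4 ✓; grade G7 ≥ G3 ✓; enrolled in Stock Option Plan ✓ → eligible.
Long-Term Disability — service 383 days < 18 months (≈540 days) ✗ → not eligible.
Floating Holidays — service 383 days ≥ 4 weeks (≈28 days) ✓; 36 hrs/wk ≥ 24 ✓; age 53 ≥ 21 ✓ → eligible.
Relocation Assistance — status full-time ✓; service 383 days < 5 years (≈1825 days) ✗ → not eligible.
Unlimited PTO Program — status full-time ✗ (requires part-time or seasonal) → not eligible.
Internet Stipend — status full-time ✓ (not excluded); service 383 days ≥ 45 days ✓; dept Marketing ✗ → not eligible.
Tuition Reimbursement — status full-time ✓ (not excluded); service 383 days ≥ 1 year (≈365 days) ✓; rating 5 ≥ 3 ✓; dept Marketing ✗ → not eligible.

Stock Option Plan, Remote Work Stipend, Floating Holidays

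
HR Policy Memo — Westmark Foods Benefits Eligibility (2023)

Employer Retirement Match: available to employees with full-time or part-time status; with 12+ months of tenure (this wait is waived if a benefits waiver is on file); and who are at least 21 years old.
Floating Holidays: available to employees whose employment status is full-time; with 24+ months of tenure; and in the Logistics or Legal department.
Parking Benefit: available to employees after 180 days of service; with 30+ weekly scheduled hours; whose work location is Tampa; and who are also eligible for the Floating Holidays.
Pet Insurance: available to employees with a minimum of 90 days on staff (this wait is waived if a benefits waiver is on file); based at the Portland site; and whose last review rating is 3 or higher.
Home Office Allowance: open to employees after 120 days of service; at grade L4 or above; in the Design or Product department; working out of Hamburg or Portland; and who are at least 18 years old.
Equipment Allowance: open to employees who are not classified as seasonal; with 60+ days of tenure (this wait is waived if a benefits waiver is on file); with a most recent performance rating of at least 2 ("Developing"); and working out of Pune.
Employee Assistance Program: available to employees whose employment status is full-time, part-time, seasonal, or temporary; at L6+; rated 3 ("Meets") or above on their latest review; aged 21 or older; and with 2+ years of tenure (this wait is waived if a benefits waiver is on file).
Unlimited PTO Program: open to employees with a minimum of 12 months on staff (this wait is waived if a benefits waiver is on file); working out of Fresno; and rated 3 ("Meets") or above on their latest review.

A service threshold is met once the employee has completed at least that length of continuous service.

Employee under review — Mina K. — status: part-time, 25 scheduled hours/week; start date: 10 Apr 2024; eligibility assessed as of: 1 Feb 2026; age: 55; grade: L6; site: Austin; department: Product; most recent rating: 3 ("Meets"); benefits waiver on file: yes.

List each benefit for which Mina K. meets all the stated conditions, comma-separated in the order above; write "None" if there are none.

Service from 10 Apr 2024 to 1 Feb 2026: 662 days.
Employer Retirement Match — status part-time ✓; benefits waiver on file ✓; age 55 ≥ 21 ✓ → eligible.
Floating Holidays — status part-time ✗ (requires full-time) → not eligible.
Parking Benefit — service 662 days ≥ 180 days ✓; 25 hrs/wk < 30 ✗ → not eligible.
Pet Insurance — benefits waiver on file ✓; site Austin ✗ (not Portland) → not eligible.
Home Office Allowance — service 662 days ≥ 120 days ✓; grade L6 ≥ L4 ✓; dept Product ✓; site Austin ✗ (not Hamburg or Portland) → not eligible.
Equipment Allowance — status part-time ✓ (not excluded); benefits waiver on file ✓; rating 3 ≥ 2 ✓; site Austin ✗ (not Pune) → not eligible.
Employee Assistance Program — status part-time ✓; grade L6 ≥ L6 ✓; rating 3 ≥ 3 ✓; age 55 ≥ 21 ✓; benefits waiver on file ✓ → eligible.
Unlimited PTO Program — benefits waiver on file ✓; site Austin ✗ (not Fresno) → not eligible.

Employer Retirement Match, Employee Assistance Program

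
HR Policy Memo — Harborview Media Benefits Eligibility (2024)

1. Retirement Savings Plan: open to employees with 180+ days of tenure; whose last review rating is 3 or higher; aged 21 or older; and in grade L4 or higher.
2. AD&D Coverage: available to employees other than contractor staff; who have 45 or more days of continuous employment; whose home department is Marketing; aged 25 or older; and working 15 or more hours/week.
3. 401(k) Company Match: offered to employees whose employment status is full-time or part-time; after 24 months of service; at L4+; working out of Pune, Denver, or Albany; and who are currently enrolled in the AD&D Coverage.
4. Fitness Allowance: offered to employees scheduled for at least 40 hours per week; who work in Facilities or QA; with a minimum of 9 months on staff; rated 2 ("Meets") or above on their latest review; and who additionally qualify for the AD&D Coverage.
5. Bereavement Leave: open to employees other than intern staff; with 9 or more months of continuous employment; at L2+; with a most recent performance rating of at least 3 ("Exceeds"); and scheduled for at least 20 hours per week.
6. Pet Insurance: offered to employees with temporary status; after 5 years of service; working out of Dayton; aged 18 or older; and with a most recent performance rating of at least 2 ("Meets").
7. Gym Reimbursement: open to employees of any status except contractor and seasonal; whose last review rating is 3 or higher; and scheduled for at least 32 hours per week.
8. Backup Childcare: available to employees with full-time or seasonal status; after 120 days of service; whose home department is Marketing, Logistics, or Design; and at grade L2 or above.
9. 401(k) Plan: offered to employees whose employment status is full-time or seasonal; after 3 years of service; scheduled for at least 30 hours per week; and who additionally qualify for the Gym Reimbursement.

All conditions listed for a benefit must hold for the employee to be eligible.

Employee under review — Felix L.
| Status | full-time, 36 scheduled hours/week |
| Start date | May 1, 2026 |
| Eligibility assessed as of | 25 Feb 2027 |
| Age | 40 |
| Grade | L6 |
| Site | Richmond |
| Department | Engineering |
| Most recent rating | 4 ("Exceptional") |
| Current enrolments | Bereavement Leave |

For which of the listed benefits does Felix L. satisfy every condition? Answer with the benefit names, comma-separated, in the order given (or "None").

Retirement Savings Plan, Bereavement Leave, Gym Reimbursement

Service from May 1, 2026 to 25 Feb 2027: 300 days.
Retirement Savings Plan — service 300 days ≥ 180 days ✓; rating 4 ≥ 3 ✓; age 40 ≥ 21 ✓; grade L6 ≥ L4 ✓ → eligible.
AD&D Coverage — status full-time ✓ (not excluded); service 300 days ≥ 45 days ✓; dept Engineering ✗ → not eligible.
401(k) Company Match — status full-time ✓; service 300 days < 24 months (≈720 days) ✗ → not eligible.
Fitness Allowance — 36 hrs/wk < 40 ✗ → not eligible.
Bereavement Leave — status full-time ✓ (not excluded); service 300 days ≥ 9 months (≈270 days) ✓; grade L6 ≥ L2 ✓; rating 4 ≥ 3 ✓; 36 hrs/wk ≥ 20 ✓ → eligible.
Pet Insurance — status full-time ✗ (requires temporary) → not eligible.
Gym Reimbursement — status full-time ✓ (not excluded); rating 4 ≥ 3 ✓; 36 hrs/wk ≥ 32 ✓ → eligible.
Backup Childcare — status full-time ✓; service 300 days ≥ 120 days ✓; dept Engineering ✗ → not eligible.
401(k) Plan — status full-time ✓; service 300 days < 3 years (≈1095 days) ✗ → not eligible.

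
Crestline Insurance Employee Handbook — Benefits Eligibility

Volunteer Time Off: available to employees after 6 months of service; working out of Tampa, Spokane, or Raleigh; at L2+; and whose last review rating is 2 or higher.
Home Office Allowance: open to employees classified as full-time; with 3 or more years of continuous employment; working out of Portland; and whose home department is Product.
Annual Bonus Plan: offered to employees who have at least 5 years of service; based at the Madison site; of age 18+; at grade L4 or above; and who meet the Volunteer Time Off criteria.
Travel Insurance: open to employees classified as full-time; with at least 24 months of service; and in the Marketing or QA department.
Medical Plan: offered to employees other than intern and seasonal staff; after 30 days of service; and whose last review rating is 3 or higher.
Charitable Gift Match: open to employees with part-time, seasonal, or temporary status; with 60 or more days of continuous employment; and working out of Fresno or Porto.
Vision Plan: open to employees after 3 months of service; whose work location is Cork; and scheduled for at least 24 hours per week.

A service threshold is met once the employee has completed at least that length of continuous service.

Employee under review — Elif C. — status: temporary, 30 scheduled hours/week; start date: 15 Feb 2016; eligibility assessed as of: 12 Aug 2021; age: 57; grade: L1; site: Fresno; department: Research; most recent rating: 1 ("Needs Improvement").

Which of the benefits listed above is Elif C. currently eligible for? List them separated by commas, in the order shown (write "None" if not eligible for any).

Charitable Gift Match

Service from 15 Feb 2016 to 12 Aug 2021: 2005 days.
Volunteer Time Off — service 2005 days ≥ 6 months (≈180 days) ✓; site Fresno ✗ (not Tampa, Spokane, or Raleigh) → not eligible.
Home Office Allowance — status temporary ✗ (requires full-time) → not eligible.
Annual Bonus Plan — service 2005 days ≥ 5 years (≈1825 days) ✓; site Fresno ✗ (not Madison) → not eligible.
Travel Insurance — status temporary ✗ (requires full-time) → not eligible.
Medical Plan — status temporary ✓ (not excluded); service 2005 days ≥ 30 days ✓; rating 1 < 3 ✗ → not eligible.
Charitable Gift Match — status temporary ✓; service 2005 days ≥ 60 days ✓; site Fresno ✓ → eligible.
Vision Plan — service 2005 days ≥ 3 months (≈90 days) ✓; site Fresno ✗ (not Cork) → not eligible.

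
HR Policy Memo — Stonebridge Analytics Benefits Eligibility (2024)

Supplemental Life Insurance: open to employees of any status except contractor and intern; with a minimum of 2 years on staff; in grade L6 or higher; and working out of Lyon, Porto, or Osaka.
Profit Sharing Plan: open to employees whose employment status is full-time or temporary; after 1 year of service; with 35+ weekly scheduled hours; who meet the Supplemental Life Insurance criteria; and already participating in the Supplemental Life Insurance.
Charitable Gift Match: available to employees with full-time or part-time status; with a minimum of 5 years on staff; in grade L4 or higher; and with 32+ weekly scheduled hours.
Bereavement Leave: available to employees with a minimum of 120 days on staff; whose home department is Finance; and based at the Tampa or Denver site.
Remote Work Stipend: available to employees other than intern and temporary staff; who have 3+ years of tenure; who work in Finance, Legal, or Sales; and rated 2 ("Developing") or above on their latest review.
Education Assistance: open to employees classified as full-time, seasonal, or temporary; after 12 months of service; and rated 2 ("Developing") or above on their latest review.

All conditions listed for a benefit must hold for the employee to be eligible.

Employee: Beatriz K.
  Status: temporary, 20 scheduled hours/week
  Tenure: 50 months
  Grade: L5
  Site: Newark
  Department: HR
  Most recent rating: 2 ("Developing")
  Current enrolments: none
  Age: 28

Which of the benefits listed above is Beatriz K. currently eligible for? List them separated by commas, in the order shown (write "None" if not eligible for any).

Supplemental Life Insurance — status temporary ✓ (not excluded); service 50 months ≥ 2 years (≈730 days) ✓; grade L5 < L6 ✗ → not eligible.
Profit Sharing Plan — status temporary ✓; service 50 months ≥ 1 year (≈365 days) ✓; 20 hrs/wk < 35 ✗ → not eligible.
Charitable Gift Match — status temporary ✗ (requires full-time or part-time) → not eligible.
Bereavement Leave — service 50 months ≥ 120 days ✓; dept HR ✗ → not eligible.
Remote Work Stipend — status temporary ✗ (excluded) → not eligible.
Education Assistance — status temporary ✓; service 50 months ≥ 12 months ✓; rating 2 ≥ 2 ✓ → eligible.

Education Assistance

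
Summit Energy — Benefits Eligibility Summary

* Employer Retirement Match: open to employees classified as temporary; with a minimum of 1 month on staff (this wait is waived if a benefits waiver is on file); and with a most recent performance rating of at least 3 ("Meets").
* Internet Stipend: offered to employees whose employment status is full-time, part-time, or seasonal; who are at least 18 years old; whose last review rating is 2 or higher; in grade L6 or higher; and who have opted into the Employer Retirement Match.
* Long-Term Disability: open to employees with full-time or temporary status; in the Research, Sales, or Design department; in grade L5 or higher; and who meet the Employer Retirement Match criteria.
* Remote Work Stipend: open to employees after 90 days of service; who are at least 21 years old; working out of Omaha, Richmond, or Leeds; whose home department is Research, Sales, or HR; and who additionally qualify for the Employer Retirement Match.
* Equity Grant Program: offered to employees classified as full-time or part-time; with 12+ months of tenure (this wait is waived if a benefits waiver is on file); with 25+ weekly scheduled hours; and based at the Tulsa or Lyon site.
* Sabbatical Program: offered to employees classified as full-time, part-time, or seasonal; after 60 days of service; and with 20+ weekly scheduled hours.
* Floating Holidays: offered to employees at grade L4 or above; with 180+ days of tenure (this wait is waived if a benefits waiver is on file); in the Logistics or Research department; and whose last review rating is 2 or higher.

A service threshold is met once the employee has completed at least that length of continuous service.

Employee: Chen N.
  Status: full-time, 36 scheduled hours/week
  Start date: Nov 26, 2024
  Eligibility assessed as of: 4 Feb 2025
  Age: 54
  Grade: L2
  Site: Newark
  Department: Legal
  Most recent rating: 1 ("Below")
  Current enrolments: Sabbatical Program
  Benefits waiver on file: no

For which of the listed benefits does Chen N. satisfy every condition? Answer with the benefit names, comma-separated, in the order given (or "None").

Service from Nov 26, 2024 to 4 Feb 2025: 70 days.
Employer Retirement Match — status full-time ✗ (requires temporary) → not eligible.
Internet Stipend — status full-time ✓; age 54 ≥ 18 ✓; rating 1 < 2 ✗ → not eligible.
Long-Term Disability — status full-time ✓; dept Legal ✗ → not eligible.
Remote Work Stipend — service 70 days < 90 days ✗ → not eligible.
Equity Grant Program — status full-time ✓; no waiver, service 70 days < 12 months (≈360 days) ✗ → not eligible.
Sabbatical Program — status full-time ✓; service 70 days ≥ 60 days ✓; 36 hrs/wk ≥ 20 ✓ → eligible.
Floating Holidays — grade L2 < L4 ✗ → not eligible.

Sabbatical Program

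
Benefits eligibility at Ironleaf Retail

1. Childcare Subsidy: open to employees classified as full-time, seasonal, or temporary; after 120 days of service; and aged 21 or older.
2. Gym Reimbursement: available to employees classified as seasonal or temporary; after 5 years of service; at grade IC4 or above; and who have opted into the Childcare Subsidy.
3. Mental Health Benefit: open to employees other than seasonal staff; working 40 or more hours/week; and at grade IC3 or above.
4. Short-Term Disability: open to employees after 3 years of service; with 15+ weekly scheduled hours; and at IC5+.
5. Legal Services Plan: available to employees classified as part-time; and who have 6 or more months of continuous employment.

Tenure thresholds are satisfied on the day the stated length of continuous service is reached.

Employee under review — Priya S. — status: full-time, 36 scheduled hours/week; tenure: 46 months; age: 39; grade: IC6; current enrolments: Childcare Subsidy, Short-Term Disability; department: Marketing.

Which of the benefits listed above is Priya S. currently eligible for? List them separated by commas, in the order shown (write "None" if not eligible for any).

Childcare Subsidy, Short-Term Disability

Childcare Subsidy — status full-time ✓; service 46 months ≥ 120 days ✓; age 39 ≥ 21 ✓ → eligible.
Gym Reimbursement — status full-time ✗ (requires seasonal or temporary) → not eligible.
Mental Health Benefit — status full-time ✓ (not excluded); 36 hrs/wk < 40 ✗ → not eligible.
Short-Term Disability — service 46 months ≥ 3 years (≈1095 days) ✓; 36 hrs/wk ≥ 15 ✓; grade IC6 ≥ IC5 ✓ → eligible.
Legal Services Plan — status full-time ✗ (requires part-time) → not eligible.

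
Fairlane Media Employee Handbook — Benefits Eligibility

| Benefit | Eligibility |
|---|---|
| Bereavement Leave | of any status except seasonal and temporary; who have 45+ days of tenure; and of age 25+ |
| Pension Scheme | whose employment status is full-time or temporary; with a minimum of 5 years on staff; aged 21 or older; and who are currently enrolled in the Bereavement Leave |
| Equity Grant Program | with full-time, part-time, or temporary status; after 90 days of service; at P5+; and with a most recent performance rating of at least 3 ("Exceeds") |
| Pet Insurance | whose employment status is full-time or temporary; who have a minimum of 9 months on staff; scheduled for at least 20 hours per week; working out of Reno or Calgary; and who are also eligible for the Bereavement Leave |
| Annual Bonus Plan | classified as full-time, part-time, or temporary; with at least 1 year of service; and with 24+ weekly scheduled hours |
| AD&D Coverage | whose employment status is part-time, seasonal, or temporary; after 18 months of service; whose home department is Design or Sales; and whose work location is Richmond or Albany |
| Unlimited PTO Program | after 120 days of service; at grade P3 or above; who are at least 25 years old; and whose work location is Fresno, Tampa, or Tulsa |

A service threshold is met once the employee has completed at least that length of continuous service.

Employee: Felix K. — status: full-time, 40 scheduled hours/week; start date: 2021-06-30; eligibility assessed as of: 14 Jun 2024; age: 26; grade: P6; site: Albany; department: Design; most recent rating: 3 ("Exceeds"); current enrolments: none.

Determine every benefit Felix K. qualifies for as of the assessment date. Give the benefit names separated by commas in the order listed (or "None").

Bereavement Leave, Equity Grant Program, Annual Bonus Plan

Service from 2021-06-30 to 14 Jun 2024: 1080 days.
Bereavement Leave — status full-time ✓ (not excluded); service 1080 days ≥ 45 days ✓; age 26 ≥ 25 ✓ → eligible.
Pension Scheme — status full-time ✓; service 1080 days < 5 years (≈1825 days) ✗ → not eligible.
Equity Grant Program — status full-time ✓; service 1080 days ≥ 90 days ✓; grade P6 ≥ P5 ✓; rating 3 ≥ 3 ✓ → eligible.
Pet Insurance — status full-time ✓; service 1080 days ≥ 9 months (≈270 days) ✓; 40 hrs/wk ≥ 20 ✓; site Albany ✗ (not Reno or Calgary) → not eligible.
Annual Bonus Plan — status full-time ✓; service 1080 days ≥ 1 year (≈365 days) ✓; 40 hrs/wk ≥ 24 ✓ → eligible.
AD&D Coverage — status full-time ✗ (requires part-time, seasonal, or temporary) → not eligible.
Unlimited PTO Program — service 1080 days ≥ 120 days ✓; grade P6 ≥ P3 ✓; age 26 ≥ 25 ✓; site Albany ✗ (not Fresno, Tampa, or Tulsa) → not eligible.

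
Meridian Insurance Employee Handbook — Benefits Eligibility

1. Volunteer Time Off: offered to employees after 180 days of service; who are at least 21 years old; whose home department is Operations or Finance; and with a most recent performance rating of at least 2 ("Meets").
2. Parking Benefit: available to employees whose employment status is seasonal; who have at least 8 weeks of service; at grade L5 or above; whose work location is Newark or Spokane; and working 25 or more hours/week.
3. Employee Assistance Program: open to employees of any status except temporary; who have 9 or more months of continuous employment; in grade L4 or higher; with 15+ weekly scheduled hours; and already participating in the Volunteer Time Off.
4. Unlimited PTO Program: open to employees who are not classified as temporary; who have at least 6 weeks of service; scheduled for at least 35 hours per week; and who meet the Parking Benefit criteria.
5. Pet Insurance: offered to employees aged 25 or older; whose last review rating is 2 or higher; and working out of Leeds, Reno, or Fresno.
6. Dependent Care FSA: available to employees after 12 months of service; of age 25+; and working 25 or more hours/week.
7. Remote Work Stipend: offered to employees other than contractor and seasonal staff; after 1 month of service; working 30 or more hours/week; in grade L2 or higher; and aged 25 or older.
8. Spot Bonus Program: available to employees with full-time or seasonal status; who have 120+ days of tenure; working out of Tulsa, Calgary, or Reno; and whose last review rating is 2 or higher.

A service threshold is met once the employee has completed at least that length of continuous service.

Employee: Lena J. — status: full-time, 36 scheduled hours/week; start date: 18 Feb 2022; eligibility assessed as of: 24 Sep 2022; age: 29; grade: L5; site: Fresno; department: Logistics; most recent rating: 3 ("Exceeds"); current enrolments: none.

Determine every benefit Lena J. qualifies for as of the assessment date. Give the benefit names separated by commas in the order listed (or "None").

Service from 18 Feb 2022 to 24 Sep 2022: 218 days.
Volunteer Time Off — service 218 days ≥ 180 days ✓; age 29 ≥ 21 ✓; dept Logistics ✗ → not eligible.
Parking Benefit — status full-time ✗ (requires seasonal) → not eligible.
Employee Assistance Program — status full-time ✓ (not excluded); service 218 days < 9 months (≈270 days) ✗ → not eligible.
Unlimited PTO Program — status full-time ✓ (not excluded); service 218 days ≥ 6 weeks (≈42 days) ✓; 36 hrs/wk ≥ 35 ✓; not eligible for Parking Benefit ✗ → not eligible.
Pet Insurance — age 29 ≥ 25 ✓; rating 3 ≥ 2 ✓; site Fresno ✓ → eligible.
Dependent Care FSA — service 218 days < 12 months (≈360 days) ✗ → not eligible.
Remote Work Stipend — status full-time ✓ (not excluded); service 218 days ≥ 1 month (≈30 days) ✓; 36 hrs/wk ≥ 30 ✓; grade L5 ≥ L2 ✓; age 29 ≥ 25 ✓ → eligible.
Spot Bonus Program — status full-time ✓; service 218 days ≥ 120 days ✓; site Fresno ✗ (not Tulsa, Calgary, or Reno) → not eligible.

Pet Insurance, Remote Work Stipend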